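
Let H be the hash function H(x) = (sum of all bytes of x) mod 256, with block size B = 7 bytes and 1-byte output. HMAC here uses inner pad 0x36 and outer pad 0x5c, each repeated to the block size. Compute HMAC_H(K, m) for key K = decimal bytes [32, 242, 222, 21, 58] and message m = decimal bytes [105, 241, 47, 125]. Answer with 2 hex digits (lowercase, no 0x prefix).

Key decimal bytes [32, 242, 222, 21, 58] = 20 f2 de 15 3a is 5 bytes ≤ B = 7; zero-pad to 7 bytes: K' = 20 f2 de 15 3a 00 00.
K' ⊕ ipad = 16 c4 e8 23 0c 36 36.  K' ⊕ opad = 7c ae 82 49 66 5c 5c.
Inner input = (K'⊕ipad) ∥ m = 16 c4 e8 23 0c 36 36 ∥ 69 f1 2f 7d.
Inner hash: sum = 22+196+232+35+12+54+54+105+241+47+125 = 1123; mod 256 = 99 → 63.
Outer input = (K'⊕opad) ∥ inner = 7c ae 82 49 66 5c 5c ∥ 63.
Outer hash (tag): sum = 124+174+130+73+102+92+92+99 = 886; mod 256 = 118 → 76.

76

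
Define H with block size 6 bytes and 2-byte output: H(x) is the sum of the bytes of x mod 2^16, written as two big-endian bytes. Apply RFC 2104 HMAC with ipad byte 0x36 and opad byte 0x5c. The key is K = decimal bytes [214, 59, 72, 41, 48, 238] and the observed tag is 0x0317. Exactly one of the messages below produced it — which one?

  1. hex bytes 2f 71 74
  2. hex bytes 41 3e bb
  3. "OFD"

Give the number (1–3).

Key decimal bytes [214, 59, 72, 41, 48, 238] = d6 3b 48 29 30 ee is exactly B = 6 bytes: K' = d6 3b 48 29 30 ee.
K' ⊕ ipad = e0 0d 7e 1f 06 d8; K' ⊕ opad = 8a 67 14 75 6c b2.
m1: inner = H(e0 0d 7e 1f 06 d8 2f 71 74) = 03 7c; tag = H(8a 67 14 75 6c b2 03 7c) = 0317 ← matches
m2: inner = H(e0 0d 7e 1f 06 d8 41 3e bb) = 03 a2; tag = H(8a 67 14 75 6c b2 03 a2) = 033d
m3: inner = H(e0 0d 7e 1f 06 d8 4f 46 44) = 03 41; tag = H(8a 67 14 75 6c b2 03 41) = 02dc

1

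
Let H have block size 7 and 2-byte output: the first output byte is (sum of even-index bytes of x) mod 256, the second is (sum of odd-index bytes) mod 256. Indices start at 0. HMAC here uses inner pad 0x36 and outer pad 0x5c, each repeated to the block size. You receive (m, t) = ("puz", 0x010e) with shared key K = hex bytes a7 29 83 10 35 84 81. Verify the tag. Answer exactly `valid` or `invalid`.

Key hex bytes a7 29 83 10 35 84 81 is exactly B = 7 bytes: K' = a7 29 83 10 35 84 81.
K' ⊕ ipad = 91 1f b5 26 03 b2 b7; K' ⊕ opad = fb 75 df 4c 69 d8 dd.
Inner hash: even-index sum = 629 mod 256 = 117; odd-index sum = 481 mod 256 = 225 → 75 e1.
Outer hash (recomputed tag): even-index sum = 1025 mod 256 = 1; odd-index sum = 526 mod 256 = 14 → 01 0e.
Recomputed tag = 010e; claimed = 010e → match.

valid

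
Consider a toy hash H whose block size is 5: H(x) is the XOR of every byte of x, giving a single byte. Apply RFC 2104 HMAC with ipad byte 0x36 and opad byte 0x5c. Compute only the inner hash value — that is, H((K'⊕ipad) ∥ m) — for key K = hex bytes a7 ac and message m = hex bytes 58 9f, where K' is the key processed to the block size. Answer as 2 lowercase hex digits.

Key hex bytes a7 ac is 2 bytes ≤ B = 5; zero-pad to 5 bytes: K' = a7 ac 00 00 00.
K' ⊕ ipad = 91 9a 36 36 36.
Inner input = 91 9a 36 36 36 ∥ 58 9f.
Inner hash: XOR 91⊕9a⊕36⊕36⊕36⊕58⊕9f = fa.

fa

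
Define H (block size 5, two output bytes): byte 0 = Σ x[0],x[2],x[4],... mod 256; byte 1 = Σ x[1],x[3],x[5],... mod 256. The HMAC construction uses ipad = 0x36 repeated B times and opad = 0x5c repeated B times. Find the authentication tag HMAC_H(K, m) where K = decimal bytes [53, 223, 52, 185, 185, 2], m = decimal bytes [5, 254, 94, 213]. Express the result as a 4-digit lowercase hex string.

Key decimal bytes [53, 223, 52, 185, 185, 2] = 35 df 34 b9 b9 02 is 6 bytes > B = 5, so hash it first: H(key) = 22 9a, then zero-pad to 5 bytes: K' = 22 9a 00 00 00.
K' ⊕ ipad = 14 ac 36 36 36.  K' ⊕ opad = 7e c6 5c 5c 5c.
Inner input = (K'⊕ipad) ∥ m = 14 ac 36 36 36 ∥ 05 fe 5e d5.
Inner hash: even-index sum = 595 mod 256 = 83; odd-index sum = 325 mod 256 = 69 → 53 45.
Outer input = (K'⊕opad) ∥ inner = 7e c6 5c 5c 5c ∥ 53 45.
Outer hash (tag): even-index sum = 379 mod 256 = 123; odd-index sum = 373 mod 256 = 117 → 7b 75.

7b75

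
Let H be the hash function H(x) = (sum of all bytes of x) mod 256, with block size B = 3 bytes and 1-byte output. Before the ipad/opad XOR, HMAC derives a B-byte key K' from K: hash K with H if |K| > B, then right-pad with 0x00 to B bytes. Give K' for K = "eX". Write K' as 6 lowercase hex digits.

655800

Key "eX" = 65 58 is 2 bytes ≤ B = 3; zero-pad to 3 bytes: K' = 65 58 00.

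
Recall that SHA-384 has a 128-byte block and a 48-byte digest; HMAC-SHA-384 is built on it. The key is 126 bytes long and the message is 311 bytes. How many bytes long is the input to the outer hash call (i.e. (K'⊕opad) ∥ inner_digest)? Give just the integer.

Key is 126 ≤ 128 bytes, zero-padded: |K'| = 128.
Outer input = (K'⊕opad) ∥ H(inner) → 128 + 48 = 176 bytes.

176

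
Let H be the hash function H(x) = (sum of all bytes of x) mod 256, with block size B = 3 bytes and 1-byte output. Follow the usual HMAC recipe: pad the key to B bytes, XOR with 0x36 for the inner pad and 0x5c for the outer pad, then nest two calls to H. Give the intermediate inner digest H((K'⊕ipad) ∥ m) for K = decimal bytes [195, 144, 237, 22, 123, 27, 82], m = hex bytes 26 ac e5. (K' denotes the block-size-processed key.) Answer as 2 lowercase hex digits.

2b

Key decimal bytes [195, 144, 237, 22, 123, 27, 82] = c3 90 ed 16 7b 1b 52 is 7 bytes > B = 3, so hash it first: H(key) = 3e, then zero-pad to 3 bytes: K' = 3e 00 00.
K' ⊕ ipad = 08 36 36.
Inner input = 08 36 36 ∥ 26 ac e5.
Inner hash: sum = 8+54+54+38+172+229 = 555; mod 256 = 43 → 2b.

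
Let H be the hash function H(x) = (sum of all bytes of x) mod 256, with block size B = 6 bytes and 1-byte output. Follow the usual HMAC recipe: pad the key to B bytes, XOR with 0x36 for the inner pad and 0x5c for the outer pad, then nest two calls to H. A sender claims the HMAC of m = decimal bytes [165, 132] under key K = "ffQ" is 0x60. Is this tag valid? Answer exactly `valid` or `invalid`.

invalid

Key "ffQ" = 66 66 51 is 3 bytes ≤ B = 6; zero-pad to 6 bytes: K' = 66 66 51 00 00 00.
K' ⊕ ipad = 50 50 67 36 36 36; K' ⊕ opad = 3a 3a 0d 5c 5c 5c.
Inner hash: sum = 80+80+103+54+54+54+165+132 = 722; mod 256 = 210 → d2.
Outer hash (recomputed tag): sum = 58+58+13+92+92+92+210 = 615; mod 256 = 103 → 67.
Recomputed tag = 67; claimed = 60 → mismatch.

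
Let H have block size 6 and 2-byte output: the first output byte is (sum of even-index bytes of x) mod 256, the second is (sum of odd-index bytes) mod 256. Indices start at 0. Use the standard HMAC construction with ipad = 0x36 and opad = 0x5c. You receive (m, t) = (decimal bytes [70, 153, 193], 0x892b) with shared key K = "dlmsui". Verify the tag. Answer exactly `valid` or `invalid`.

valid

Key "dlmsui" = 64 6c 6d 73 75 69 is exactly B = 6 bytes: K' = 64 6c 6d 73 75 69.
K' ⊕ ipad = 52 5a 5b 45 43 5f; K' ⊕ opad = 38 30 31 2f 29 35.
Inner hash: even-index sum = 503 mod 256 = 247; odd-index sum = 407 mod 256 = 151 → f7 97.
Outer hash (recomputed tag): even-index sum = 393 mod 256 = 137; odd-index sum = 299 mod 256 = 43 → 89 2b.
Recomputed tag = 892b; claimed = 892b → match.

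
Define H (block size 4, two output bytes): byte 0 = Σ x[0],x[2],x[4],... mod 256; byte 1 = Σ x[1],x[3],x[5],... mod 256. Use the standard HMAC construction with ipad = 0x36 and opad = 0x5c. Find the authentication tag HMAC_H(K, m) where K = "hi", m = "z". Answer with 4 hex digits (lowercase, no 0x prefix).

Key "hi" = 68 69 is 2 bytes ≤ B = 4; zero-pad to 4 bytes: K' = 68 69 00 00.
K' ⊕ ipad = 5e 5f 36 36.  K' ⊕ opad = 34 35 5c 5c.
Inner input = (K'⊕ipad) ∥ m = 5e 5f 36 36 ∥ 7a.
Inner hash: even-index sum = 270 mod 256 = 14; odd-index sum = 149 mod 256 = 149 → 0e 95.
Outer input = (K'⊕opad) ∥ inner = 34 35 5c 5c ∥ 0e 95.
Outer hash (tag): even-index sum = 158 mod 256 = 158; odd-index sum = 294 mod 256 = 38 → 9e 26.

9e26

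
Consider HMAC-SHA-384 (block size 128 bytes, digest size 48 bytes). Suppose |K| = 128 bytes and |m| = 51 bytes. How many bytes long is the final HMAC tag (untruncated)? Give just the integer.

The tag is one SHA-384 digest: 48 bytes.

48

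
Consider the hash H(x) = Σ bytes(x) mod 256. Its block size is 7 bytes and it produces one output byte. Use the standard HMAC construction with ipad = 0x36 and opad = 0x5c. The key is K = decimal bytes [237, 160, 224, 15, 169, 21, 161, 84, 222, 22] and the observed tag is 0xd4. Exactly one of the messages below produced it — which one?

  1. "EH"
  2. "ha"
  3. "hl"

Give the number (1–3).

Key decimal bytes [237, 160, 224, 15, 169, 21, 161, 84, 222, 22] = ed a0 e0 0f a9 15 a1 54 de 16 is 10 bytes > B = 7, so hash it first: H(key) = 23, then zero-pad to 7 bytes: K' = 23 00 00 00 00 00 00.
K' ⊕ ipad = 15 36 36 36 36 36 36; K' ⊕ opad = 7f 5c 5c 5c 5c 5c 5c.
m1: inner = H(15 36 36 36 36 36 36 45 48) = e6; tag = H(7f 5c 5c 5c 5c 5c 5c e6) = 8d
m2: inner = H(15 36 36 36 36 36 36 68 61) = 22; tag = H(7f 5c 5c 5c 5c 5c 5c 22) = c9
m3: inner = H(15 36 36 36 36 36 36 68 6c) = 2d; tag = H(7f 5c 5c 5c 5c 5c 5c 2d) = d4 ← matches

3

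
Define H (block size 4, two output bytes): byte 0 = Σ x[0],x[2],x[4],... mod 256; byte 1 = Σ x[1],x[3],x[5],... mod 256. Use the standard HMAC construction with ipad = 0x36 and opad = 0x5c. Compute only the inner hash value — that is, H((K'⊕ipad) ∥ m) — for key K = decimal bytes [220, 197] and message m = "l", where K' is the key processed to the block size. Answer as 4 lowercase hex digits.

8c29

Key decimal bytes [220, 197] = dc c5 is 2 bytes ≤ B = 4; zero-pad to 4 bytes: K' = dc c5 00 00.
K' ⊕ ipad = ea f3 36 36.
Inner input = ea f3 36 36 ∥ 6c.
Inner hash: even-index sum = 396 mod 256 = 140; odd-index sum = 297 mod 256 = 41 → 8c 29.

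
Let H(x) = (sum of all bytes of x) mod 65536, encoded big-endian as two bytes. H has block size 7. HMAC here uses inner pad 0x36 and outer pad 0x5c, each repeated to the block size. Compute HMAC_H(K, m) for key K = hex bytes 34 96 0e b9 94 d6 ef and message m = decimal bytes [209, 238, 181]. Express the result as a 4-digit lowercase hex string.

04ac

Key hex bytes 34 96 0e b9 94 d6 ef is exactly B = 7 bytes: K' = 34 96 0e b9 94 d6 ef.
K' ⊕ ipad = 02 a0 38 8f a2 e0 d9.  K' ⊕ opad = 68 ca 52 e5 c8 8a b3.
Inner input = (K'⊕ipad) ∥ m = 02 a0 38 8f a2 e0 d9 ∥ d1 ee b5.
Inner hash: sum = 2+160+56+143+162+224+217+209+238+181 = 1592 → 06 38.
Outer input = (K'⊕opad) ∥ inner = 68 ca 52 e5 c8 8a b3 ∥ 06 38.
Outer hash (tag): sum = 104+202+82+229+200+138+179+6+56 = 1196 → 04 ac.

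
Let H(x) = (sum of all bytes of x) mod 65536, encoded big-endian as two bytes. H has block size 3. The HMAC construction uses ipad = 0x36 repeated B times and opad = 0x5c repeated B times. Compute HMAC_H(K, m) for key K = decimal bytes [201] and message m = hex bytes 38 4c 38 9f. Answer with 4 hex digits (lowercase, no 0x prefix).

Key decimal bytes [201] = c9 is 1 byte ≤ B = 3; zero-pad to 3 bytes: K' = c9 00 00.
K' ⊕ ipad = ff 36 36.  K' ⊕ opad = 95 5c 5c.
Inner input = (K'⊕ipad) ∥ m = ff 36 36 ∥ 38 4c 38 9f.
Inner hash: sum = 255+54+54+56+76+56+159 = 710 → 02 c6.
Outer input = (K'⊕opad) ∥ inner = 95 5c 5c ∥ 02 c6.
Outer hash (tag): sum = 149+92+92+2+198 = 533 → 02 15.

0215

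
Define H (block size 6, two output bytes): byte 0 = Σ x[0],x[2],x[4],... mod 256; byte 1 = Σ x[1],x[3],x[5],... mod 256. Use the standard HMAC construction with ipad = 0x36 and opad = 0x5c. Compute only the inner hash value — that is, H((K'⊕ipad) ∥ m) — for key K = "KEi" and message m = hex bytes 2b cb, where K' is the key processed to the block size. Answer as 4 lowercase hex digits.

3daa

Key "KEi" = 4b 45 69 is 3 bytes ≤ B = 6; zero-pad to 6 bytes: K' = 4b 45 69 00 00 00.
K' ⊕ ipad = 7d 73 5f 36 36 36.
Inner input = 7d 73 5f 36 36 36 ∥ 2b cb.
Inner hash: even-index sum = 317 mod 256 = 61; odd-index sum = 426 mod 256 = 170 → 3d aa.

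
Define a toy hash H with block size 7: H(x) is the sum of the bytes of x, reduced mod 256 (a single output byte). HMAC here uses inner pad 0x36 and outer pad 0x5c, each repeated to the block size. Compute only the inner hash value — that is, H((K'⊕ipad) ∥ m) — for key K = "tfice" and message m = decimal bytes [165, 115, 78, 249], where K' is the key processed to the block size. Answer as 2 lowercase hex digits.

64

Key "tfice" = 74 66 69 63 65 is 5 bytes ≤ B = 7; zero-pad to 7 bytes: K' = 74 66 69 63 65 00 00.
K' ⊕ ipad = 42 50 5f 55 53 36 36.
Inner input = 42 50 5f 55 53 36 36 ∥ a5 73 4e f9.
Inner hash: sum = 66+80+95+85+83+54+54+165+115+78+249 = 1124; mod 256 = 100 → 64.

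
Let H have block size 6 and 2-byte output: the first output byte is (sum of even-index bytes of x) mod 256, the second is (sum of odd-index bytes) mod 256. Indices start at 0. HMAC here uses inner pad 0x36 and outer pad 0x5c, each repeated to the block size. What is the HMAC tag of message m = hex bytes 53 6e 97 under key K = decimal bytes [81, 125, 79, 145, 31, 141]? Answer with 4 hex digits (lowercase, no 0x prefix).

Key decimal bytes [81, 125, 79, 145, 31, 141] = 51 7d 4f 91 1f 8d is exactly B = 6 bytes: K' = 51 7d 4f 91 1f 8d.
K' ⊕ ipad = 67 4b 79 a7 29 bb.  K' ⊕ opad = 0d 21 13 cd 43 d1.
Inner input = (K'⊕ipad) ∥ m = 67 4b 79 a7 29 bb ∥ 53 6e 97.
Inner hash: even-index sum = 499 mod 256 = 243; odd-index sum = 539 mod 256 = 27 → f3 1b.
Outer input = (K'⊕opad) ∥ inner = 0d 21 13 cd 43 d1 ∥ f3 1b.
Outer hash (tag): even-index sum = 342 mod 256 = 86; odd-index sum = 474 mod 256 = 218 → 56 da.

56da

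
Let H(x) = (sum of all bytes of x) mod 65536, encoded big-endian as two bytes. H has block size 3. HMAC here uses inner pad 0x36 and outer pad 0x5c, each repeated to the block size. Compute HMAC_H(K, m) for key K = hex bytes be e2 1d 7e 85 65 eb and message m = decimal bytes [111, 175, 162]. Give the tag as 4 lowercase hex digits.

Key hex bytes be e2 1d 7e 85 65 eb is 7 bytes > B = 3, so hash it first: H(key) = 04 10, then zero-pad to 3 bytes: K' = 04 10 00.
K' ⊕ ipad = 32 26 36.  K' ⊕ opad = 58 4c 5c.
Inner input = (K'⊕ipad) ∥ m = 32 26 36 ∥ 6f af a2.
Inner hash: sum = 50+38+54+111+175+162 = 590 → 02 4e.
Outer input = (K'⊕opad) ∥ inner = 58 4c 5c ∥ 02 4e.
Outer hash (tag): sum = 88+76+92+2+78 = 336 → 01 50.

0150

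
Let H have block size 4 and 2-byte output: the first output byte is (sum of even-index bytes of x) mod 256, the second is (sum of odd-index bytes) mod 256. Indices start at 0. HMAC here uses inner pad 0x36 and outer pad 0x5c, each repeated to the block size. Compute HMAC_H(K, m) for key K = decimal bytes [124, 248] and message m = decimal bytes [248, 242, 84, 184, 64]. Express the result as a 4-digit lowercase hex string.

88ae

Key decimal bytes [124, 248] = 7c f8 is 2 bytes ≤ B = 4; zero-pad to 4 bytes: K' = 7c f8 00 00.
K' ⊕ ipad = 4a ce 36 36.  K' ⊕ opad = 20 a4 5c 5c.
Inner input = (K'⊕ipad) ∥ m = 4a ce 36 36 ∥ f8 f2 54 b8 40.
Inner hash: even-index sum = 524 mod 256 = 12; odd-index sum = 686 mod 256 = 174 → 0c ae.
Outer input = (K'⊕opad) ∥ inner = 20 a4 5c 5c ∥ 0c ae.
Outer hash (tag): even-index sum = 136 mod 256 = 136; odd-index sum = 430 mod 256 = 174 → 88 ae.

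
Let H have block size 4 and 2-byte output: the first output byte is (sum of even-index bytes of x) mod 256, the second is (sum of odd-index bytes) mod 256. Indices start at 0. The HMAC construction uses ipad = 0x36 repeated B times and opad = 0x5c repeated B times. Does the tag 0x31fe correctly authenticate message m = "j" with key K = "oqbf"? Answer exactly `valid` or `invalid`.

invalid

Key "oqbf" = 6f 71 62 66 is exactly B = 4 bytes: K' = 6f 71 62 66.
K' ⊕ ipad = 59 47 54 50; K' ⊕ opad = 33 2d 3e 3a.
Inner hash: even-index sum = 279 mod 256 = 23; odd-index sum = 151 mod 256 = 151 → 17 97.
Outer hash (recomputed tag): even-index sum = 136 mod 256 = 136; odd-index sum = 254 mod 256 = 254 → 88 fe.
Recomputed tag = 88fe; claimed = 31fe → mismatch.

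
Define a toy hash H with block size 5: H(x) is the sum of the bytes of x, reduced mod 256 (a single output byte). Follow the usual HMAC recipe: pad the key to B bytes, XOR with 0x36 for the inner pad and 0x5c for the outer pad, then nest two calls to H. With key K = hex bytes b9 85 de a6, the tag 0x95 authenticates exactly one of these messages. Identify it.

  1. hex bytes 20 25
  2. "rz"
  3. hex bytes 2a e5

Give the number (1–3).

Key hex bytes b9 85 de a6 is 4 bytes ≤ B = 5; zero-pad to 5 bytes: K' = b9 85 de a6 00.
K' ⊕ ipad = 8f b3 e8 90 36; K' ⊕ opad = e5 d9 82 fa 5c.
m1: inner = H(8f b3 e8 90 36 20 25) = 35; tag = H(e5 d9 82 fa 5c 35) = cb
m2: inner = H(8f b3 e8 90 36 72 7a) = dc; tag = H(e5 d9 82 fa 5c dc) = 72
m3: inner = H(8f b3 e8 90 36 2a e5) = ff; tag = H(e5 d9 82 fa 5c ff) = 95 ← matches

3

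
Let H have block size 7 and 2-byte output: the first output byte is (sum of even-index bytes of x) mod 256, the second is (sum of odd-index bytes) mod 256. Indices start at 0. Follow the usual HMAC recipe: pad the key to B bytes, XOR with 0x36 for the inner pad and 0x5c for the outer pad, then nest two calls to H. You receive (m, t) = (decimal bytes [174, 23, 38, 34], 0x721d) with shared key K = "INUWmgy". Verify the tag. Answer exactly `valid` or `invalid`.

Key "INUWmgy" = 49 4e 55 57 6d 67 79 is exactly B = 7 bytes: K' = 49 4e 55 57 6d 67 79.
K' ⊕ ipad = 7f 78 63 61 5b 51 4f; K' ⊕ opad = 15 12 09 0b 31 3b 25.
Inner hash: even-index sum = 453 mod 256 = 197; odd-index sum = 510 mod 256 = 254 → c5 fe.
Outer hash (recomputed tag): even-index sum = 370 mod 256 = 114; odd-index sum = 285 mod 256 = 29 → 72 1d.
Recomputed tag = 721d; claimed = 721d → match.

valid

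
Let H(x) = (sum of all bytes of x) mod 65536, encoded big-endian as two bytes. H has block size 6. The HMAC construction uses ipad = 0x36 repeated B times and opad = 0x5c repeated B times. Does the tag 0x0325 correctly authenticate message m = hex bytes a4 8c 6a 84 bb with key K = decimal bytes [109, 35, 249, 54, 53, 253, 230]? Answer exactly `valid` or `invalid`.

valid

Key decimal bytes [109, 35, 249, 54, 53, 253, 230] = 6d 23 f9 36 35 fd e6 is 7 bytes > B = 6, so hash it first: H(key) = 03 d7, then zero-pad to 6 bytes: K' = 03 d7 00 00 00 00.
K' ⊕ ipad = 35 e1 36 36 36 36; K' ⊕ opad = 5f 8b 5c 5c 5c 5c.
Inner hash: sum = 53+225+54+54+54+54+164+140+106+132+187 = 1223 → 04 c7.
Outer hash (recomputed tag): sum = 95+139+92+92+92+92+4+199 = 805 → 03 25.
Recomputed tag = 0325; claimed = 0325 → match.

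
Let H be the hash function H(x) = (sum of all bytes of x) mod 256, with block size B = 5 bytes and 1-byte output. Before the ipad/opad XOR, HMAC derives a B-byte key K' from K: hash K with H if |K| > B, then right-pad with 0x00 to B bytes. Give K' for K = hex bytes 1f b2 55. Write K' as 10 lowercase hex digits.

1fb2550000

Key hex bytes 1f b2 55 is 3 bytes ≤ B = 5; zero-pad to 5 bytes: K' = 1f b2 55 00 00.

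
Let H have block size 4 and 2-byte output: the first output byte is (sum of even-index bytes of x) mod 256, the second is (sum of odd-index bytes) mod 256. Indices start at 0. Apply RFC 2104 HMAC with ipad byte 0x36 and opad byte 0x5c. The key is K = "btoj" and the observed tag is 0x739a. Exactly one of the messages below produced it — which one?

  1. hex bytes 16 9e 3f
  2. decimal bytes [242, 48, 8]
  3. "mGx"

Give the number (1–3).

1

Key "btoj" = 62 74 6f 6a is exactly B = 4 bytes: K' = 62 74 6f 6a.
K' ⊕ ipad = 54 42 59 5c; K' ⊕ opad = 3e 28 33 36.
m1: inner = H(54 42 59 5c 16 9e 3f) = 02 3c; tag = H(3e 28 33 36 02 3c) = 739a ← matches
m2: inner = H(54 42 59 5c f2 30 08) = a7 ce; tag = H(3e 28 33 36 a7 ce) = 182c
m3: inner = H(54 42 59 5c 6d 47 78) = 92 e5; tag = H(3e 28 33 36 92 e5) = 0343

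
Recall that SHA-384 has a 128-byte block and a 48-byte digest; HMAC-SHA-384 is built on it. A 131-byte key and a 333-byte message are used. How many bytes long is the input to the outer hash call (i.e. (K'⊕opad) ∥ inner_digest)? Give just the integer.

176

Key is 131 > 128 bytes, so it is hashed to 48 bytes then zero-padded to 128: |K'| = 128.
Outer input = (K'⊕opad) ∥ H(inner) → 128 + 48 = 176 bytes.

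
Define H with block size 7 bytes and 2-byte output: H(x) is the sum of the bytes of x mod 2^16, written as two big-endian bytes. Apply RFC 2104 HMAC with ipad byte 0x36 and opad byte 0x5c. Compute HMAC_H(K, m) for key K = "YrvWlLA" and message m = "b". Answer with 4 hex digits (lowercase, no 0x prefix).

Key "YrvWlLA" = 59 72 76 57 6c 4c 41 is exactly B = 7 bytes: K' = 59 72 76 57 6c 4c 41.
K' ⊕ ipad = 6f 44 40 61 5a 7a 77.  K' ⊕ opad = 05 2e 2a 0b 30 10 1d.
Inner input = (K'⊕ipad) ∥ m = 6f 44 40 61 5a 7a 77 ∥ 62.
Inner hash: sum = 111+68+64+97+90+122+119+98 = 769 → 03 01.
Outer input = (K'⊕opad) ∥ inner = 05 2e 2a 0b 30 10 1d ∥ 03 01.
Outer hash (tag): sum = 5+46+42+11+48+16+29+3+1 = 201 → 00 c9.

00c9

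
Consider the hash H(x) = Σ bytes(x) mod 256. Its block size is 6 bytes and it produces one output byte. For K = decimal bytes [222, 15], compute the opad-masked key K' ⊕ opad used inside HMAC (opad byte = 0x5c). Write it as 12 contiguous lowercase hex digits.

82535c5c5c5c

Key decimal bytes [222, 15] = de 0f is 2 bytes ≤ B = 6; zero-pad to 6 bytes: K' = de 0f 00 00 00 00.
XOR each byte with 0x5c: de⊕5c=82, 0f⊕5c=53, 00⊕5c=5c, 00⊕5c=5c, 00⊕5c=5c, 00⊕5c=5c.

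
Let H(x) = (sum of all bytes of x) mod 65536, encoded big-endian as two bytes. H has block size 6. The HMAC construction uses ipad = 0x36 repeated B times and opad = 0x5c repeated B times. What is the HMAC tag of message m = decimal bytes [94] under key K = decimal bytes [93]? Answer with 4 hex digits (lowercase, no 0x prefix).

Key decimal bytes [93] = 5d is 1 byte ≤ B = 6; zero-pad to 6 bytes: K' = 5d 00 00 00 00 00.
K' ⊕ ipad = 6b 36 36 36 36 36.  K' ⊕ opad = 01 5c 5c 5c 5c 5c.
Inner input = (K'⊕ipad) ∥ m = 6b 36 36 36 36 36 ∥ 5e.
Inner hash: sum = 107+54+54+54+54+54+94 = 471 → 01 d7.
Outer input = (K'⊕opad) ∥ inner = 01 5c 5c 5c 5c 5c ∥ 01 d7.
Outer hash (tag): sum = 1+92+92+92+92+92+1+215 = 677 → 02 a5.

02a5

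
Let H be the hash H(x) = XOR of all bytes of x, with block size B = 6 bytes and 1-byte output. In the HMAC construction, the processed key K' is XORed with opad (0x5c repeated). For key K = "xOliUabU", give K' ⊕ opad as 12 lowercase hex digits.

6d5c5c5c5c5c

Key "xOliUabU" = 78 4f 6c 69 55 61 62 55 is 8 bytes > B = 6, so hash it first: H(key) = 31, then zero-pad to 6 bytes: K' = 31 00 00 00 00 00.
XOR each byte with 0x5c: 31⊕5c=6d, 00⊕5c=5c, 00⊕5c=5c, 00⊕5c=5c, 00⊕5c=5c, 00⊕5c=5c.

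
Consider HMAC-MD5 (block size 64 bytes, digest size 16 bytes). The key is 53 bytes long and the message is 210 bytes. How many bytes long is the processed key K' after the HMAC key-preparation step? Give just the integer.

Key is 53 ≤ 64 bytes, zero-padded: |K'| = 64.

64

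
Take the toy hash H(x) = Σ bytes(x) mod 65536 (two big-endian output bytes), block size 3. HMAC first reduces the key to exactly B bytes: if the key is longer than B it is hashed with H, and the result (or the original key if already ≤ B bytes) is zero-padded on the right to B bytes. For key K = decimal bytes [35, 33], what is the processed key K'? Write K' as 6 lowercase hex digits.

232100

Key decimal bytes [35, 33] = 23 21 is 2 bytes ≤ B = 3; zero-pad to 3 bytes: K' = 23 21 00.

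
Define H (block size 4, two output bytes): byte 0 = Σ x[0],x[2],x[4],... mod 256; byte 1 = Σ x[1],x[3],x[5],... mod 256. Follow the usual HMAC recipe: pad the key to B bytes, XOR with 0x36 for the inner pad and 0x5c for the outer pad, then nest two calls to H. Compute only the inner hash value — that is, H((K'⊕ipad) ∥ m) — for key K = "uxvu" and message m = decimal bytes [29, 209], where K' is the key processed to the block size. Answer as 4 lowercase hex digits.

Key "uxvu" = 75 78 76 75 is exactly B = 4 bytes: K' = 75 78 76 75.
K' ⊕ ipad = 43 4e 40 43.
Inner input = 43 4e 40 43 ∥ 1d d1.
Inner hash: even-index sum = 160 mod 256 = 160; odd-index sum = 354 mod 256 = 98 → a0 62.

a062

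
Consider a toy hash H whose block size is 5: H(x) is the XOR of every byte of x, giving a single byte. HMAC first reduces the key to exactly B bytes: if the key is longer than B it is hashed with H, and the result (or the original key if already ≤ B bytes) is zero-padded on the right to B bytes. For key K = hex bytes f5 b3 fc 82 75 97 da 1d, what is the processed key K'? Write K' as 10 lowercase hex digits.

1d00000000

|K| = 8 > B = 5, so first hash the key.
H(K): XOR f5⊕b3⊕fc⊕82⊕75⊕97⊕da⊕1d = 1d.
Zero-pad H(K) = 1d to 5 bytes: K' = 1d 00 00 00 00.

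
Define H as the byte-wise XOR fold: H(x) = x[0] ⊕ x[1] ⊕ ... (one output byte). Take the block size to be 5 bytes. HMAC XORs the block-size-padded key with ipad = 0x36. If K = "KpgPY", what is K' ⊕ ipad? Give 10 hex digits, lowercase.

7d4651666f

Key "KpgPY" = 4b 70 67 50 59 is exactly B = 5 bytes: K' = 4b 70 67 50 59.
XOR each byte with 0x36: 4b⊕36=7d, 70⊕36=46, 67⊕36=51, 50⊕36=66, 59⊕36=6f.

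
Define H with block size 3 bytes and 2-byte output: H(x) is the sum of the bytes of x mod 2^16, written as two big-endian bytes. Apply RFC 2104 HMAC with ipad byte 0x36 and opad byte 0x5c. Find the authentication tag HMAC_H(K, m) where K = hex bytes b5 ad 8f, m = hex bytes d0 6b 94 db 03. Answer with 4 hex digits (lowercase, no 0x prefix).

0335

Key hex bytes b5 ad 8f is exactly B = 3 bytes: K' = b5 ad 8f.
K' ⊕ ipad = 83 9b b9.  K' ⊕ opad = e9 f1 d3.
Inner input = (K'⊕ipad) ∥ m = 83 9b b9 ∥ d0 6b 94 db 03.
Inner hash: sum = 131+155+185+208+107+148+219+3 = 1156 → 04 84.
Outer input = (K'⊕opad) ∥ inner = e9 f1 d3 ∥ 04 84.
Outer hash (tag): sum = 233+241+211+4+132 = 821 → 03 35.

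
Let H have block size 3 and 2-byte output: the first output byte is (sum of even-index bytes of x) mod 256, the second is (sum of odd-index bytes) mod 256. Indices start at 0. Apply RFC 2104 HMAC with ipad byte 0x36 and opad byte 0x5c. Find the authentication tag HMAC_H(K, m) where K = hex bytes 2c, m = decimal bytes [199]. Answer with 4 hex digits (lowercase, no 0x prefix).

c9ac

Key hex bytes 2c is 1 byte ≤ B = 3; zero-pad to 3 bytes: K' = 2c 00 00.
K' ⊕ ipad = 1a 36 36.  K' ⊕ opad = 70 5c 5c.
Inner input = (K'⊕ipad) ∥ m = 1a 36 36 ∥ c7.
Inner hash: even-index sum = 80 mod 256 = 80; odd-index sum = 253 mod 256 = 253 → 50 fd.
Outer input = (K'⊕opad) ∥ inner = 70 5c 5c ∥ 50 fd.
Outer hash (tag): even-index sum = 457 mod 256 = 201; odd-index sum = 172 mod 256 = 172 → c9 ac.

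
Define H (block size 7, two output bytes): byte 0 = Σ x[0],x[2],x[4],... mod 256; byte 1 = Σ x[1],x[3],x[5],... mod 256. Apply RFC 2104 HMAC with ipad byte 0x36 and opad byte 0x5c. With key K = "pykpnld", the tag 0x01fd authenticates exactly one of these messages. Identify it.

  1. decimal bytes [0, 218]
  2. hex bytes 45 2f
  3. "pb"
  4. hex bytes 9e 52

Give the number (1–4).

2

Key "pykpnld" = 70 79 6b 70 6e 6c 64 is exactly B = 7 bytes: K' = 70 79 6b 70 6e 6c 64.
K' ⊕ ipad = 46 4f 5d 46 58 5a 52; K' ⊕ opad = 2c 25 37 2c 32 30 38.
m1: inner = H(46 4f 5d 46 58 5a 52 00 da) = 27 ef; tag = H(2c 25 37 2c 32 30 38 27 ef) = bca8
m2: inner = H(46 4f 5d 46 58 5a 52 45 2f) = 7c 34; tag = H(2c 25 37 2c 32 30 38 7c 34) = 01fd ← matches
m3: inner = H(46 4f 5d 46 58 5a 52 70 62) = af 5f; tag = H(2c 25 37 2c 32 30 38 af 5f) = 2c30
m4: inner = H(46 4f 5d 46 58 5a 52 9e 52) = 9f 8d; tag = H(2c 25 37 2c 32 30 38 9f 8d) = 5a20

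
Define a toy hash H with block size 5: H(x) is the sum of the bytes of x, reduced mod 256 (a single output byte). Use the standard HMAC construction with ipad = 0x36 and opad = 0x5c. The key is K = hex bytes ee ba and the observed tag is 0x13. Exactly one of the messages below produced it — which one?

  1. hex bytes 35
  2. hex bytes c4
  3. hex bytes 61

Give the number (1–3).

3

Key hex bytes ee ba is 2 bytes ≤ B = 5; zero-pad to 5 bytes: K' = ee ba 00 00 00.
K' ⊕ ipad = d8 8c 36 36 36; K' ⊕ opad = b2 e6 5c 5c 5c.
m1: inner = H(d8 8c 36 36 36 35) = 3b; tag = H(b2 e6 5c 5c 5c 3b) = e7
m2: inner = H(d8 8c 36 36 36 c4) = ca; tag = H(b2 e6 5c 5c 5c ca) = 76
m3: inner = H(d8 8c 36 36 36 61) = 67; tag = H(b2 e6 5c 5c 5c 67) = 13 ← matches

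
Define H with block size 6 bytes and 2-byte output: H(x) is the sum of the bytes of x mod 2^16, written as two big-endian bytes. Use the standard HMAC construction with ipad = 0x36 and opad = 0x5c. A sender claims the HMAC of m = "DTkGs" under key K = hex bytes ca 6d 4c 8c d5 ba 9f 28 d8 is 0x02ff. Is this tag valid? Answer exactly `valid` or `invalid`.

Key hex bytes ca 6d 4c 8c d5 ba 9f 28 d8 is 9 bytes > B = 6, so hash it first: H(key) = 05 3d, then zero-pad to 6 bytes: K' = 05 3d 00 00 00 00.
K' ⊕ ipad = 33 0b 36 36 36 36; K' ⊕ opad = 59 61 5c 5c 5c 5c.
Inner hash: sum = 51+11+54+54+54+54+68+84+107+71+115 = 723 → 02 d3.
Outer hash (recomputed tag): sum = 89+97+92+92+92+92+2+211 = 767 → 02 ff.
Recomputed tag = 02ff; claimed = 02ff → match.

valid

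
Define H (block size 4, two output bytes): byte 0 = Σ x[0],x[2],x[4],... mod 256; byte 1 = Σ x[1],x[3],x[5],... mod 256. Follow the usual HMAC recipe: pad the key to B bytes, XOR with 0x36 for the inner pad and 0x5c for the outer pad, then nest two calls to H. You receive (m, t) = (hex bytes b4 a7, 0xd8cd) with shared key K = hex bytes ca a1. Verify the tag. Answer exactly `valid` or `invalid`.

Key hex bytes ca a1 is 2 bytes ≤ B = 4; zero-pad to 4 bytes: K' = ca a1 00 00.
K' ⊕ ipad = fc 97 36 36; K' ⊕ opad = 96 fd 5c 5c.
Inner hash: even-index sum = 486 mod 256 = 230; odd-index sum = 372 mod 256 = 116 → e6 74.
Outer hash (recomputed tag): even-index sum = 472 mod 256 = 216; odd-index sum = 461 mod 256 = 205 → d8 cd.
Recomputed tag = d8cd; claimed = d8cd → match.

valid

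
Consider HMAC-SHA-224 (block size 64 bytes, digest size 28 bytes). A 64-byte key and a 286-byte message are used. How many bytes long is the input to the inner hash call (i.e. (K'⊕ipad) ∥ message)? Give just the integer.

350

Key is 64 ≤ 64 bytes, zero-padded: |K'| = 64.
Inner input = (K'⊕ipad) ∥ m → 64 + 286 = 350 bytes.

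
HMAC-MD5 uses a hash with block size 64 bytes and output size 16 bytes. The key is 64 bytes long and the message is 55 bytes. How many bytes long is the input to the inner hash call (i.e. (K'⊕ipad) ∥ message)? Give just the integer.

119

Key is 64 ≤ 64 bytes, zero-padded: |K'| = 64.
Inner input = (K'⊕ipad) ∥ m → 64 + 55 = 119 bytes.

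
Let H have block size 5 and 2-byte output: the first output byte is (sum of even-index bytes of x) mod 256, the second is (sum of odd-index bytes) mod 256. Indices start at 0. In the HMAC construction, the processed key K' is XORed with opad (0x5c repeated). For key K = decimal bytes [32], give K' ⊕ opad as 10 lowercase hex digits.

7c5c5c5c5c

Key decimal bytes [32] = 20 is 1 byte ≤ B = 5; zero-pad to 5 bytes: K' = 20 00 00 00 00.
XOR each byte with 0x5c: 20⊕5c=7c, 00⊕5c=5c, 00⊕5c=5c, 00⊕5c=5c, 00⊕5c=5c.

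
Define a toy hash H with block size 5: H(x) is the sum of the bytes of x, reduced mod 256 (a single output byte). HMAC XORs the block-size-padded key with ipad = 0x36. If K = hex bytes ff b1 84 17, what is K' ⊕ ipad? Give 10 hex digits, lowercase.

c987b22136

Key hex bytes ff b1 84 17 is 4 bytes ≤ B = 5; zero-pad to 5 bytes: K' = ff b1 84 17 00.
XOR each byte with 0x36: ff⊕36=c9, b1⊕36=87, 84⊕36=b2, 17⊕36=21, 00⊕36=36.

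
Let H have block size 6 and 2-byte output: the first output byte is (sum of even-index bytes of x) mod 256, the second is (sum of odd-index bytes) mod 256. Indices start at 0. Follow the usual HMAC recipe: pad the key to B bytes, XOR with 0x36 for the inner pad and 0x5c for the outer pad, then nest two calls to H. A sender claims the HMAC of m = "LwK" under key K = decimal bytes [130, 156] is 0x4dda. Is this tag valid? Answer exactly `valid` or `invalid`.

invalid

Key decimal bytes [130, 156] = 82 9c is 2 bytes ≤ B = 6; zero-pad to 6 bytes: K' = 82 9c 00 00 00 00.
K' ⊕ ipad = b4 aa 36 36 36 36; K' ⊕ opad = de c0 5c 5c 5c 5c.
Inner hash: even-index sum = 439 mod 256 = 183; odd-index sum = 397 mod 256 = 141 → b7 8d.
Outer hash (recomputed tag): even-index sum = 589 mod 256 = 77; odd-index sum = 517 mod 256 = 5 → 4d 05.
Recomputed tag = 4d05; claimed = 4dda → mismatch.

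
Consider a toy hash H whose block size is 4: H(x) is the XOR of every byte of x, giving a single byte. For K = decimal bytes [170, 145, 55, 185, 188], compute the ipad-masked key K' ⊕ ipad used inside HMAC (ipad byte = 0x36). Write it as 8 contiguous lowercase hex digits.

3f363636

Key decimal bytes [170, 145, 55, 185, 188] = aa 91 37 b9 bc is 5 bytes > B = 4, so hash it first: H(key) = 09, then zero-pad to 4 bytes: K' = 09 00 00 00.
XOR each byte with 0x36: 09⊕36=3f, 00⊕36=36, 00⊕36=36, 00⊕36=36.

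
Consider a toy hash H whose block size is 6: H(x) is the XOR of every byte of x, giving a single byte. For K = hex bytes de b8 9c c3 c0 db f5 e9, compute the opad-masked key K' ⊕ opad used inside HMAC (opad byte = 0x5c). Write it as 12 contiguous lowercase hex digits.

625c5c5c5c5c

Key hex bytes de b8 9c c3 c0 db f5 e9 is 8 bytes > B = 6, so hash it first: H(key) = 3e, then zero-pad to 6 bytes: K' = 3e 00 00 00 00 00.
XOR each byte with 0x5c: 3e⊕5c=62, 00⊕5c=5c, 00⊕5c=5c, 00⊕5c=5c, 00⊕5c=5c, 00⊕5c=5c.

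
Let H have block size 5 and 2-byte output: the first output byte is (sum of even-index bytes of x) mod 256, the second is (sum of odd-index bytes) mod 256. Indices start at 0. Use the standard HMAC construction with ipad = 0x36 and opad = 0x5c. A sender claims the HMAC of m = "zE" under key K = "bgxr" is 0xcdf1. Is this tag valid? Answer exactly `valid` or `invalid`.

Key "bgxr" = 62 67 78 72 is 4 bytes ≤ B = 5; zero-pad to 5 bytes: K' = 62 67 78 72 00.
K' ⊕ ipad = 54 51 4e 44 36; K' ⊕ opad = 3e 3b 24 2e 5c.
Inner hash: even-index sum = 285 mod 256 = 29; odd-index sum = 271 mod 256 = 15 → 1d 0f.
Outer hash (recomputed tag): even-index sum = 205 mod 256 = 205; odd-index sum = 134 mod 256 = 134 → cd 86.
Recomputed tag = cd86; claimed = cdf1 → mismatch.

invalid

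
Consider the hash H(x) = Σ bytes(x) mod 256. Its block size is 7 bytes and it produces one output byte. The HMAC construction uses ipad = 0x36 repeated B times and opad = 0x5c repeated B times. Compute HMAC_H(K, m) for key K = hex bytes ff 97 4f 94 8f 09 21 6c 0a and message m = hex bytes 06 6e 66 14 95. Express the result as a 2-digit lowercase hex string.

Key hex bytes ff 97 4f 94 8f 09 21 6c 0a is 9 bytes > B = 7, so hash it first: H(key) = a8, then zero-pad to 7 bytes: K' = a8 00 00 00 00 00 00.
K' ⊕ ipad = 9e 36 36 36 36 36 36.  K' ⊕ opad = f4 5c 5c 5c 5c 5c 5c.
Inner input = (K'⊕ipad) ∥ m = 9e 36 36 36 36 36 36 ∥ 06 6e 66 14 95.
Inner hash: sum = 158+54+54+54+54+54+54+6+110+102+20+149 = 869; mod 256 = 101 → 65.
Outer input = (K'⊕opad) ∥ inner = f4 5c 5c 5c 5c 5c 5c ∥ 65.
Outer hash (tag): sum = 244+92+92+92+92+92+92+101 = 897; mod 256 = 129 → 81.

81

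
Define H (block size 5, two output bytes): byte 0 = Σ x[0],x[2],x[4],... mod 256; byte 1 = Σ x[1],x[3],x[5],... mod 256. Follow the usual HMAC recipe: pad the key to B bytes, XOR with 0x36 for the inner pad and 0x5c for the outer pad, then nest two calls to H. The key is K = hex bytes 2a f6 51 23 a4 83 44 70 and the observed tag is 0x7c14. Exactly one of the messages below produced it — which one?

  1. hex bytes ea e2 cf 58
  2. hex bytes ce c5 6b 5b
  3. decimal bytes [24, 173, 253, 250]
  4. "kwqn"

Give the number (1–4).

Key hex bytes 2a f6 51 23 a4 83 44 70 is 8 bytes > B = 5, so hash it first: H(key) = 63 0c, then zero-pad to 5 bytes: K' = 63 0c 00 00 00.
K' ⊕ ipad = 55 3a 36 36 36; K' ⊕ opad = 3f 50 5c 5c 5c.
m1: inner = H(55 3a 36 36 36 ea e2 cf 58) = fb 29; tag = H(3f 50 5c 5c 5c fb 29) = 20a7
m2: inner = H(55 3a 36 36 36 ce c5 6b 5b) = e1 a9; tag = H(3f 50 5c 5c 5c e1 a9) = a08d
m3: inner = H(55 3a 36 36 36 18 ad fd fa) = 68 85; tag = H(3f 50 5c 5c 5c 68 85) = 7c14 ← matches
m4: inner = H(55 3a 36 36 36 6b 77 71 6e) = a6 4c; tag = H(3f 50 5c 5c 5c a6 4c) = 4352

3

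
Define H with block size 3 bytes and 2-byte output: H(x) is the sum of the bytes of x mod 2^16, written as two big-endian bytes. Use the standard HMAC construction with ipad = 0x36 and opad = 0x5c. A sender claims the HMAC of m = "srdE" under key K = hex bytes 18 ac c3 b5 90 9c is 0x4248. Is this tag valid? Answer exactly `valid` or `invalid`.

Key hex bytes 18 ac c3 b5 90 9c is 6 bytes > B = 3, so hash it first: H(key) = 03 68, then zero-pad to 3 bytes: K' = 03 68 00.
K' ⊕ ipad = 35 5e 36; K' ⊕ opad = 5f 34 5c.
Inner hash: sum = 53+94+54+115+114+100+69 = 599 → 02 57.
Outer hash (recomputed tag): sum = 95+52+92+2+87 = 328 → 01 48.
Recomputed tag = 0148; claimed = 4248 → mismatch.

invalid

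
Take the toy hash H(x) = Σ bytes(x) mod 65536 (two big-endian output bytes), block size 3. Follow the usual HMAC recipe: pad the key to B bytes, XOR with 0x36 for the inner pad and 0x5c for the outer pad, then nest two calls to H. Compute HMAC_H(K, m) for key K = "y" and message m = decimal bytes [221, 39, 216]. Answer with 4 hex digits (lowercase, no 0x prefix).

0176

Key "y" = 79 is 1 byte ≤ B = 3; zero-pad to 3 bytes: K' = 79 00 00.
K' ⊕ ipad = 4f 36 36.  K' ⊕ opad = 25 5c 5c.
Inner input = (K'⊕ipad) ∥ m = 4f 36 36 ∥ dd 27 d8.
Inner hash: sum = 79+54+54+221+39+216 = 663 → 02 97.
Outer input = (K'⊕opad) ∥ inner = 25 5c 5c ∥ 02 97.
Outer hash (tag): sum = 37+92+92+2+151 = 374 → 01 76.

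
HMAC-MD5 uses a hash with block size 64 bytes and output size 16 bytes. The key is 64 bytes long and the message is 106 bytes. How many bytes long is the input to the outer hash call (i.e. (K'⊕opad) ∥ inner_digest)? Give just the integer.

Key is 64 ≤ 64 bytes, zero-padded: |K'| = 64.
Outer input = (K'⊕opad) ∥ H(inner) → 64 + 16 = 80 bytes.

80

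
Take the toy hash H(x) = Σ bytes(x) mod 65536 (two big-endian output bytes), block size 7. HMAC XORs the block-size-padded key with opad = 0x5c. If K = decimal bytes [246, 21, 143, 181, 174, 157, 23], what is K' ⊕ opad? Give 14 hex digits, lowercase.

aa49d3e9f2c14b

Key decimal bytes [246, 21, 143, 181, 174, 157, 23] = f6 15 8f b5 ae 9d 17 is exactly B = 7 bytes: K' = f6 15 8f b5 ae 9d 17.
XOR each byte with 0x5c: f6⊕5c=aa, 15⊕5c=49, 8f⊕5c=d3, b5⊕5c=e9, ae⊕5c=f2, 9d⊕5c=c1, 17⊕5c=4b.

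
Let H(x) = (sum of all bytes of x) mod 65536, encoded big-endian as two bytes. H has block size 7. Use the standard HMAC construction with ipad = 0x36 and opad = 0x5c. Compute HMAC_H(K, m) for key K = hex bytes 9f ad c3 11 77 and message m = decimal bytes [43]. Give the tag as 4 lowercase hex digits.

Key hex bytes 9f ad c3 11 77 is 5 bytes ≤ B = 7; zero-pad to 7 bytes: K' = 9f ad c3 11 77 00 00.
K' ⊕ ipad = a9 9b f5 27 41 36 36.  K' ⊕ opad = c3 f1 9f 4d 2b 5c 5c.
Inner input = (K'⊕ipad) ∥ m = a9 9b f5 27 41 36 36 ∥ 2b.
Inner hash: sum = 169+155+245+39+65+54+54+43 = 824 → 03 38.
Outer input = (K'⊕opad) ∥ inner = c3 f1 9f 4d 2b 5c 5c ∥ 03 38.
Outer hash (tag): sum = 195+241+159+77+43+92+92+3+56 = 958 → 03 be.

03be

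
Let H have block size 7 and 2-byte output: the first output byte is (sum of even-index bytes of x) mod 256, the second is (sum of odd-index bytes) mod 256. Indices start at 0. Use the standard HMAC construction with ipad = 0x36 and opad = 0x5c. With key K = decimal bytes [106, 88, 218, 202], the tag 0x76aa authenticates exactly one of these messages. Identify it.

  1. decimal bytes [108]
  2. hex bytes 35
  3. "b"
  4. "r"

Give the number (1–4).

3

Key decimal bytes [106, 88, 218, 202] = 6a 58 da ca is 4 bytes ≤ B = 7; zero-pad to 7 bytes: K' = 6a 58 da ca 00 00 00.
K' ⊕ ipad = 5c 6e ec fc 36 36 36; K' ⊕ opad = 36 04 86 96 5c 5c 5c.
m1: inner = H(5c 6e ec fc 36 36 36 6c) = b4 0c; tag = H(36 04 86 96 5c 5c 5c b4 0c) = 80aa
m2: inner = H(5c 6e ec fc 36 36 36 35) = b4 d5; tag = H(36 04 86 96 5c 5c 5c b4 d5) = 49aa
m3: inner = H(5c 6e ec fc 36 36 36 62) = b4 02; tag = H(36 04 86 96 5c 5c 5c b4 02) = 76aa ← matches
m4: inner = H(5c 6e ec fc 36 36 36 72) = b4 12; tag = H(36 04 86 96 5c 5c 5c b4 12) = 86aa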